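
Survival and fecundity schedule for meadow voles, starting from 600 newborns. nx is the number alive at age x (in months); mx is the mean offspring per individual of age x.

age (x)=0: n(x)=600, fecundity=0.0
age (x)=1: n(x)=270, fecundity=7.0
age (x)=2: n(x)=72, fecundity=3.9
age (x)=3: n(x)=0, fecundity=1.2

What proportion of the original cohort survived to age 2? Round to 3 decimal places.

l_2 = n_2/n_0 = 72/600 = 0.12 → 0.120

0.120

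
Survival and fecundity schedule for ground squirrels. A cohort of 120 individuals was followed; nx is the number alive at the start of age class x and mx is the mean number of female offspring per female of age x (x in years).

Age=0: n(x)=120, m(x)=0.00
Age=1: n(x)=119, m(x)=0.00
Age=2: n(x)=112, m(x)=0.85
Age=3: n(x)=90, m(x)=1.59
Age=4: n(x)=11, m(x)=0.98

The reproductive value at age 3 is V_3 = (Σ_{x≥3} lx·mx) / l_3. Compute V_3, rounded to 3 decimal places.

lx = nx/n0 = nx/120: 1, 0.99167…, 0.93333…, 0.75, 0.09167…
lx·mx for x ≥ 3: 1.1925, 0.089833… → sum = 1.282333…
V_3 = 1.282333… / l_3 = 1.282333… / 0.75 = 1.709778… → 1.710

1.710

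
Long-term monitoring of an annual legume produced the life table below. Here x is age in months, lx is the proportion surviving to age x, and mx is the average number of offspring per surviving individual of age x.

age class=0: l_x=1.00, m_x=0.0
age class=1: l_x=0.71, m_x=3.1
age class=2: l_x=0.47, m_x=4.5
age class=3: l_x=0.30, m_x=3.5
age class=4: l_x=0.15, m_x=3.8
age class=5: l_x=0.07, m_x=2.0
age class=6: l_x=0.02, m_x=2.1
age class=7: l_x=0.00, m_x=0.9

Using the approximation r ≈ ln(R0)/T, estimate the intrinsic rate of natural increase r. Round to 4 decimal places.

R0 = Σ lx·mx = 0 + 2.201 + 2.115 + 1.05 + 0.57 + 0.14 + 0.042 + 0 = 6.118
Σ x·lx·mx = 12.813; T = 12.813/6.118 = 2.09431…
r ≈ ln(R0)/T = ln(6.118)/2.09431… = 0.864835… → 0.8648

0.8648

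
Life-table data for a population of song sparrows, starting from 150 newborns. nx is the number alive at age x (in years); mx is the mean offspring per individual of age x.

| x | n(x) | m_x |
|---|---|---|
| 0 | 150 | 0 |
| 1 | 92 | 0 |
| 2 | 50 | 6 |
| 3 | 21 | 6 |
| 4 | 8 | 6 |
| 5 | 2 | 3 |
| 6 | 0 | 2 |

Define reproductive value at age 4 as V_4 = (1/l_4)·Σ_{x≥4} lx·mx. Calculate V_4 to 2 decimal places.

lx = nx/n0 = nx/150: 1, 0.61333…, 0.33333…, 0.14, 0.05333…, 0.01333…, 0
lx·mx for x ≥ 4: 0.32…, 0.04…, 0 → sum = 0.36…
V_4 = 0.36… / l_4 = 0.36… / 0.053333… = 6.75… → 6.75

6.75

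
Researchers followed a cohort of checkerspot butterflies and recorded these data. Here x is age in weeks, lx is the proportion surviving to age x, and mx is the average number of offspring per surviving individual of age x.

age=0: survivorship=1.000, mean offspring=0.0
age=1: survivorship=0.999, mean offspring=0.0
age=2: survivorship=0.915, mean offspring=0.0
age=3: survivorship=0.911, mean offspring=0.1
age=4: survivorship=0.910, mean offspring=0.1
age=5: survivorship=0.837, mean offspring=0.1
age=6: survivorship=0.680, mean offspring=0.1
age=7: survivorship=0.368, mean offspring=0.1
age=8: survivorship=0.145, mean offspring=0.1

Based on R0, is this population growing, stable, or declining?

declining

R0 = Σ lx·mx = 0 + 0 + 0 + 0.0911 + 0.091 + 0.0837 + 0.068 + 0.0368 + 0.0145 = 0.3851
R0 < 1, so the population is declining.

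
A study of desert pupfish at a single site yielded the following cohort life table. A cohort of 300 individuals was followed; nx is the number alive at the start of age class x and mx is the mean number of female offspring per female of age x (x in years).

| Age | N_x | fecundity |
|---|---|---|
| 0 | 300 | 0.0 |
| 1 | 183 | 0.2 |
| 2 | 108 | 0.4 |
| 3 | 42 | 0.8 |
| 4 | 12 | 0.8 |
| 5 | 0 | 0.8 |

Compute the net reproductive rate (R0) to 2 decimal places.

lx = nx/n0 = nx/300: 1, 0.61, 0.36, 0.14, 0.04, 0
lx·mx by age: 0, 0.122, 0.144, 0.112, 0.032, 0
R0 = Σ lx·mx = 0.41 → 0.41

0.41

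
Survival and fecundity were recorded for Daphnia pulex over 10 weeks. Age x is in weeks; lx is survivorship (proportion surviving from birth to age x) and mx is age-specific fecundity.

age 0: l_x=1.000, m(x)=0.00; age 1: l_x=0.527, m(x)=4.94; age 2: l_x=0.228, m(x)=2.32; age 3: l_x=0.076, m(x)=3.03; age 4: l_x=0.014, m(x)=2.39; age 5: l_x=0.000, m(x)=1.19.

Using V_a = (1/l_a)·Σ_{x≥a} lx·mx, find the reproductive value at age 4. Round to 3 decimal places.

2.390

lx·mx for x ≥ 4: 0.03346, 0 → sum = 0.03346
V_4 = 0.03346 / l_4 = 0.03346 / 0.014 = 2.39 → 2.390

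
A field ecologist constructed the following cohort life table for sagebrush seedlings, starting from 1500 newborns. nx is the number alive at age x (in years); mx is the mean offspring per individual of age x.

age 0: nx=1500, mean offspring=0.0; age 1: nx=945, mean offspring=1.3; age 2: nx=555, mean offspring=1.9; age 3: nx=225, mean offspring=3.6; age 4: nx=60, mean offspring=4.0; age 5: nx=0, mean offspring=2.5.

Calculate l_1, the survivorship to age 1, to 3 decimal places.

l_1 = n_1/n_0 = 945/1500 = 0.63 → 0.630

0.630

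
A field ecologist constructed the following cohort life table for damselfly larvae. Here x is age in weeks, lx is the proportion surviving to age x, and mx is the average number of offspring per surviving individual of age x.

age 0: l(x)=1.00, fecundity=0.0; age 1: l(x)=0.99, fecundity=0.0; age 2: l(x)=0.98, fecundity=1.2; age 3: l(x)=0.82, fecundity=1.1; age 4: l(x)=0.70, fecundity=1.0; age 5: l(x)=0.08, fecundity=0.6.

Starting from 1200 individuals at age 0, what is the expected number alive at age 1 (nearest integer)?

1188

Expected survivors = N0 · l_1 = 1200 × 0.99 = 1188 → 1188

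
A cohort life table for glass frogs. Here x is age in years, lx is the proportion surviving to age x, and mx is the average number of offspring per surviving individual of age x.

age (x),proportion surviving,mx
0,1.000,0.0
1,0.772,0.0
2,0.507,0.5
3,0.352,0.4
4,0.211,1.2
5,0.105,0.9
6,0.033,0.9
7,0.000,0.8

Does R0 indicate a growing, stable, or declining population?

R0 = Σ lx·mx = 0 + 0 + 0.2535 + 0.1408 + 0.2532 + 0.0945 + 0.0297 + 0 = 0.7717
R0 < 1, so the population is declining.

declining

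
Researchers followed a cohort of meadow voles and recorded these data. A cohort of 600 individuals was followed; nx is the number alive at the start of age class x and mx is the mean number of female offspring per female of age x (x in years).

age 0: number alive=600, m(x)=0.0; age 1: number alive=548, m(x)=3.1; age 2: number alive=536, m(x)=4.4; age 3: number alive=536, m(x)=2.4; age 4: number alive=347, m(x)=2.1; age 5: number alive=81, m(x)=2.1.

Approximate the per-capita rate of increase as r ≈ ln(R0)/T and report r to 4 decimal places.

1.0414

lx = nx/n0 = nx/600: 1, 0.91333…, 0.89333…, 0.89333…, 0.57833…, 0.135
R0 = Σ lx·mx = 0 + 2.83133… + 3.93067… + 2.144… + 1.2145… + 0.2835 = 10.404…
Σ x·lx·mx = 23.400167…; T = 23.400167…/10.404… = 2.24915…
r ≈ ln(R0)/T = ln(10.404…)/2.24915… = 1.041366… → 1.0414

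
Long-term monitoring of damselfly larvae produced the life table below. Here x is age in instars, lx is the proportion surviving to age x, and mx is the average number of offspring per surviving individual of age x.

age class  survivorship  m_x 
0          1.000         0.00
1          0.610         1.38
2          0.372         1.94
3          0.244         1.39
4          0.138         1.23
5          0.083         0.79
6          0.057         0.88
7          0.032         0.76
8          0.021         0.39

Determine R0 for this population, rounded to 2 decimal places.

2.22

lx·mx by age: 0, 0.8418, 0.72168, 0.33916, 0.16974, 0.06557, 0.05016, 0.02432, 0.00819
R0 = Σ lx·mx = 2.22062 → 2.22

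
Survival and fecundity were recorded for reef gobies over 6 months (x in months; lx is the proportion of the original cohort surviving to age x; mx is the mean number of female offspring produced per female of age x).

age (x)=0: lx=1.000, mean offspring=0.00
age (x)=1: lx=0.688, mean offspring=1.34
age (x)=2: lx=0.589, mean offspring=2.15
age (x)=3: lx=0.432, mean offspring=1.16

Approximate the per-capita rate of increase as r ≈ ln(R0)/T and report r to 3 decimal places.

0.537

R0 = Σ lx·mx = 0 + 0.92192 + 1.26635 + 0.50112 = 2.68939
Σ x·lx·mx = 4.95798; T = 4.95798/2.68939 = 1.84353…
r ≈ ln(R0)/T = ln(2.68939)/1.84353… = 0.53664… → 0.537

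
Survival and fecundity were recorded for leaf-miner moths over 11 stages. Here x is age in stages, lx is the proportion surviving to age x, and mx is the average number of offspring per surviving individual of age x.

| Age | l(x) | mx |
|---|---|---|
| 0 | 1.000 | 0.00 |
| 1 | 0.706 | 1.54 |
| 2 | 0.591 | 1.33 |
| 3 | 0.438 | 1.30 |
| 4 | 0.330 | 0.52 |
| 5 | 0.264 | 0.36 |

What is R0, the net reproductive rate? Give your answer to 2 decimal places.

lx·mx by age: 0, 1.08724, 0.78603, 0.5694, 0.1716, 0.09504
R0 = Σ lx·mx = 2.70931 → 2.71

2.71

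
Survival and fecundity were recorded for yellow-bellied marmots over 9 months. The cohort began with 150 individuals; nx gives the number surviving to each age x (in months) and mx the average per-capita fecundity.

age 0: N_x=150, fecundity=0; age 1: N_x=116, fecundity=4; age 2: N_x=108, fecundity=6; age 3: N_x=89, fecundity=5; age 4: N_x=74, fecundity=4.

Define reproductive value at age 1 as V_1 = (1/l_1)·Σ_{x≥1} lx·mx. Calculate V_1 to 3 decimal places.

lx = nx/n0 = nx/150: 1, 0.77333…, 0.72, 0.59333…, 0.49333…
lx·mx for x ≥ 1: 3.093333…, 4.32, 2.966667…, 1.973333… → sum = 12.353333…
V_1 = 12.353333… / l_1 = 12.353333… / 0.773333… = 15.974138… → 15.974

15.974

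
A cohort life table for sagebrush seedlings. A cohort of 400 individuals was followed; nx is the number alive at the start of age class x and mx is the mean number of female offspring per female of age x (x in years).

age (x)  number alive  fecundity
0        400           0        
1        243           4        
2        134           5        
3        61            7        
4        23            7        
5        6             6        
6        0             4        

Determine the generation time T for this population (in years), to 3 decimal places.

1.949

lx = nx/n0 = nx/400: 1, 0.6075, 0.335, 0.1525, 0.0575, 0.015, 0
lx·mx: 0, 2.43, 1.675, 1.0675, 0.4025, 0.09, 0 → R0 = 5.665
x·lx·mx: 0, 2.43, 3.35, 3.2025, 1.61, 0.45, 0 → Σ = 11.0425
T = 11.0425 / 5.665 = 1.94925… → 1.949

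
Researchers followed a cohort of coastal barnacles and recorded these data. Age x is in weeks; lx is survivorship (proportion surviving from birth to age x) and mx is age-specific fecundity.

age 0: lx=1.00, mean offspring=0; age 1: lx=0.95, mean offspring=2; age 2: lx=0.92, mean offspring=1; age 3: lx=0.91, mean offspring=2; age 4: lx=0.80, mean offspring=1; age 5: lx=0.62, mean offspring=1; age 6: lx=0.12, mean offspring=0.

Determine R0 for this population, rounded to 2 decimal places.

6.06

lx·mx by age: 0, 1.9, 0.92, 1.82, 0.8, 0.62, 0
R0 = Σ lx·mx = 6.06 → 6.06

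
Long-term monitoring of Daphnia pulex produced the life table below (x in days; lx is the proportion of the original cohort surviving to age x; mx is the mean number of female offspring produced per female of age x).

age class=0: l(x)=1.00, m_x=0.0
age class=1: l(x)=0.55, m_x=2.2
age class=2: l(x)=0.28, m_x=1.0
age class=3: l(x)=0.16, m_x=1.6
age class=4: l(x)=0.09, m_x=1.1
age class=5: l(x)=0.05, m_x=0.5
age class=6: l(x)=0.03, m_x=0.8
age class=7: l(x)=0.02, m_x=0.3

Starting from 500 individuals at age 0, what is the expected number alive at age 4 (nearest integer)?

Expected survivors = N0 · l_4 = 500 × 0.09 = 45 → 45

45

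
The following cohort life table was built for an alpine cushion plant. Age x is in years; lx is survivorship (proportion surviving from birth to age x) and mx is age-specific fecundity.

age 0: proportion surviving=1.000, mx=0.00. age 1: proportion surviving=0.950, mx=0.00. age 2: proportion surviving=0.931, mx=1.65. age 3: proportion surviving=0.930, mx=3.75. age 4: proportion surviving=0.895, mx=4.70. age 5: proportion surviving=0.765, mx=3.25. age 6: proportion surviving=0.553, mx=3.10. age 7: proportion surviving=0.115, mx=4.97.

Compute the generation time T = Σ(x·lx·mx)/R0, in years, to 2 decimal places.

lx·mx: 0, 0, 1.53615, 3.4875, 4.2065, 2.48625, 1.7143, 0.57155 → R0 = 14.00225
x·lx·mx: 0, 0, 3.0723, 10.4625, 16.826, 12.43125, 10.2858, 4.00085 → Σ = 57.0787
T = 57.0787 / 14.00225 = 4.076395… → 4.08

4.08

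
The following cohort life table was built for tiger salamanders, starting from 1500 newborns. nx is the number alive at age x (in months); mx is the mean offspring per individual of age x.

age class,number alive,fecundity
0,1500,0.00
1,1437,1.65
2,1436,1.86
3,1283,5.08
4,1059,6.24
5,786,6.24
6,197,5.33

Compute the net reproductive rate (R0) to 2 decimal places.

16.08

lx = nx/n0 = nx/1500: 1, 0.958, 0.95733…, 0.85533…, 0.706, 0.524, 0.13133…
lx·mx by age: 0, 1.5807, 1.78064…, 4.345093…, 4.40544, 3.26976, 0.700007…
R0 = Σ lx·mx = 16.08164… → 16.08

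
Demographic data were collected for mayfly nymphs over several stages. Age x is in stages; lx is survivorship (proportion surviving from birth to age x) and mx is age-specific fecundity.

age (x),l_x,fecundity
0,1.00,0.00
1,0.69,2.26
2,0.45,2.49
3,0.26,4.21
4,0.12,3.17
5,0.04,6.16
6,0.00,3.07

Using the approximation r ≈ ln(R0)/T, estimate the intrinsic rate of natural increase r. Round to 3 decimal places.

0.663

R0 = Σ lx·mx = 0 + 1.5594 + 1.1205 + 1.0946 + 0.3804 + 0.2464 + 0 = 4.4013
Σ x·lx·mx = 9.8378; T = 9.8378/4.4013 = 2.2352…
r ≈ ln(R0)/T = ln(4.4013)/2.2352… = 0.66298… → 0.663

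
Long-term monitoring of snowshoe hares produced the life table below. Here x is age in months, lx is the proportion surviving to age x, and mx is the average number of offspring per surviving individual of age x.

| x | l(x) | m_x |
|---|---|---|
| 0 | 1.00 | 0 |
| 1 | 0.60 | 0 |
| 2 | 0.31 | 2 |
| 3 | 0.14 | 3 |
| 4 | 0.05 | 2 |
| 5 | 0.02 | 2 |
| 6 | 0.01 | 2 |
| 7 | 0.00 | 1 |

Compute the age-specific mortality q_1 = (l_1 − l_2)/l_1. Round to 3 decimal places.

q_1 = (l_1 − l_2) / l_1 = (0.6 − 0.31) / 0.6
     = 0.29 / 0.6 = 0.483333… → 0.483

0.483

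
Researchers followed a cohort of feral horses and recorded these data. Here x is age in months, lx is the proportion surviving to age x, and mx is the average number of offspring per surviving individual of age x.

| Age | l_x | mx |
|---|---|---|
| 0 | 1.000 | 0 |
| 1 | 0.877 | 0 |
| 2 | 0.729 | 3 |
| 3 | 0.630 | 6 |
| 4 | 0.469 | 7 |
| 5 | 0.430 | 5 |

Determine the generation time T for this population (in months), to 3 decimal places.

3.473

lx·mx: 0, 0, 2.187, 3.78, 3.283, 2.15 → R0 = 11.4
x·lx·mx: 0, 0, 4.374, 11.34, 13.132, 10.75 → Σ = 39.596
T = 39.596 / 11.4 = 3.473333… → 3.473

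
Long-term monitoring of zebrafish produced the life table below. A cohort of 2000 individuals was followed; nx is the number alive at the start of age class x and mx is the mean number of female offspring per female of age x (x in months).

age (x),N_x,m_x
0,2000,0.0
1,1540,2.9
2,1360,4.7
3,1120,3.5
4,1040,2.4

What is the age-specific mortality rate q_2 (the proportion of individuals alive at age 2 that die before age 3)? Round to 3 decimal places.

lx = nx/n0 = nx/2000: 1, 0.77, 0.68, 0.56, 0.52
q_2 = (l_2 − l_3) / l_2 = (0.68 − 0.56) / 0.68
     = 0.12 / 0.68 = 0.176471… → 0.176

0.176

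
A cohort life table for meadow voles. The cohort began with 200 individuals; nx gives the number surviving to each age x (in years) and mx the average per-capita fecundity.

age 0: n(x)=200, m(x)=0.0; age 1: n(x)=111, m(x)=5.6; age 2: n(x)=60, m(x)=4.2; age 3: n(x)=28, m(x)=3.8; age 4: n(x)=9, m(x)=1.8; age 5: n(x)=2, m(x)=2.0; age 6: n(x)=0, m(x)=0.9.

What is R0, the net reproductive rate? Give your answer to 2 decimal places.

lx = nx/n0 = nx/200: 1, 0.555, 0.3, 0.14, 0.045, 0.01, 0
lx·mx by age: 0, 3.108, 1.26, 0.532, 0.081, 0.02, 0
R0 = Σ lx·mx = 5.001 → 5.00

5.00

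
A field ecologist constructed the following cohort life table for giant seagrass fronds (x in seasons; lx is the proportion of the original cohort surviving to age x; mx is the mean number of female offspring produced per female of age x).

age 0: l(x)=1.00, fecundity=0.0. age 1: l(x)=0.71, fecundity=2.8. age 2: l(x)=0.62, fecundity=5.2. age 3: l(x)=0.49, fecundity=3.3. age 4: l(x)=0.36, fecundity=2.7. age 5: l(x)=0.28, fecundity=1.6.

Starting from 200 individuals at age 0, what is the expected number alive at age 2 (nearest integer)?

Expected survivors = N0 · l_2 = 200 × 0.62 = 124 → 124

124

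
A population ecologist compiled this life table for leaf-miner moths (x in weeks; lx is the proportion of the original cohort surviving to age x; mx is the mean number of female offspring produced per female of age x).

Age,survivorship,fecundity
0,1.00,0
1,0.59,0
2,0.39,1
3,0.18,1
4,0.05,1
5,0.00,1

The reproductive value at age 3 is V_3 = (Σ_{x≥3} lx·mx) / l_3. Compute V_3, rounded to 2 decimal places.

1.28

lx·mx for x ≥ 3: 0.18, 0.05, 0 → sum = 0.23
V_3 = 0.23 / l_3 = 0.23 / 0.18 = 1.277778… → 1.28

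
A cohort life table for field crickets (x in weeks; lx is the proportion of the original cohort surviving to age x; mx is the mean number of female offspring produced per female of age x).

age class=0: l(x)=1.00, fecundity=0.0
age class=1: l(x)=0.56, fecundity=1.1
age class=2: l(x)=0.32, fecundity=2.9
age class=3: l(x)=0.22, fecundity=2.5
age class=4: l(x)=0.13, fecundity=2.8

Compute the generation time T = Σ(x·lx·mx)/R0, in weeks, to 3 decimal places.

lx·mx: 0, 0.616, 0.928, 0.55, 0.364 → R0 = 2.458
x·lx·mx: 0, 0.616, 1.856, 1.65, 1.456 → Σ = 5.578
T = 5.578 / 2.458 = 2.269325… → 2.269

2.269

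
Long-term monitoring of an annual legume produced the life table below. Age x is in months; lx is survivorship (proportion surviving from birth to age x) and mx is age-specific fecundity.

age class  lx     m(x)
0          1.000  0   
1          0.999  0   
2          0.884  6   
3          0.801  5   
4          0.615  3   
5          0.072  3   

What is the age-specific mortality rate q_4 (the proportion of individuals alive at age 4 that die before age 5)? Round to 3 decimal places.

0.883

q_4 = (l_4 − l_5) / l_4 = (0.615 − 0.072) / 0.615
     = 0.543 / 0.615 = 0.882927… → 0.883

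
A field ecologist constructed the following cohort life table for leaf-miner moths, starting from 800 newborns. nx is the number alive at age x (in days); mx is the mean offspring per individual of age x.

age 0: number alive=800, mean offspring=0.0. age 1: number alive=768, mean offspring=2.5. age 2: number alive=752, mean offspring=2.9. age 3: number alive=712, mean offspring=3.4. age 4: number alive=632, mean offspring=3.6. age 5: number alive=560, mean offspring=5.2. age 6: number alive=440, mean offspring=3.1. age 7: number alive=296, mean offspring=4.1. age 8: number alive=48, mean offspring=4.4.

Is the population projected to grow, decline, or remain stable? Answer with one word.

growing

lx = nx/n0 = nx/800: 1, 0.96, 0.94, 0.89, 0.79, 0.7, 0.55, 0.37, 0.06
R0 = Σ lx·mx = 0 + 2.4 + 2.726 + 3.026 + 2.844 + 3.64 + 1.705 + 1.517 + 0.264 = 18.122
R0 > 1, so the population is growing.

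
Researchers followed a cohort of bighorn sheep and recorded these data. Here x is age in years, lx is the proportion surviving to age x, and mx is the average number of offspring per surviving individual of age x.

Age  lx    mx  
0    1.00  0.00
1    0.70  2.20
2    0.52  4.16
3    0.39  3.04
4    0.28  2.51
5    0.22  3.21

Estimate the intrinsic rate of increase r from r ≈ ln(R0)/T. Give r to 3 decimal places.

R0 = Σ lx·mx = 0 + 1.54 + 2.1632 + 1.1856 + 0.7028 + 0.7062 = 6.2978
Σ x·lx·mx = 15.7654; T = 15.7654/6.2978 = 2.50332…
r ≈ ln(R0)/T = ln(6.2978)/2.50332… = 0.7351… → 0.735

0.735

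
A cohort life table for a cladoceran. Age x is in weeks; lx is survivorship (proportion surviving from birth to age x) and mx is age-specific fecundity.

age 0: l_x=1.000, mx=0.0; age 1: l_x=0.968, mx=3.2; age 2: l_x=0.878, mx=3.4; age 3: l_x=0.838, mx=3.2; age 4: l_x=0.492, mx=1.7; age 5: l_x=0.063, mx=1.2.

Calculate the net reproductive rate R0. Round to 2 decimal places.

9.68

lx·mx by age: 0, 3.0976, 2.9852, 2.6816, 0.8364, 0.0756
R0 = Σ lx·mx = 9.6764 → 9.68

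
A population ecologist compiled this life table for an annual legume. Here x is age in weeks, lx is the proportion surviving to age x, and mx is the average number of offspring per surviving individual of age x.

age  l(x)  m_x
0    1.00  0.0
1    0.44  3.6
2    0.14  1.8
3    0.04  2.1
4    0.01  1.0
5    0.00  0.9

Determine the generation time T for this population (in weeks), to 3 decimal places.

lx·mx: 0, 1.584, 0.252, 0.084, 0.01, 0 → R0 = 1.93
x·lx·mx: 0, 1.584, 0.504, 0.252, 0.04, 0 → Σ = 2.38
T = 2.38 / 1.93 = 1.233161… → 1.233

1.233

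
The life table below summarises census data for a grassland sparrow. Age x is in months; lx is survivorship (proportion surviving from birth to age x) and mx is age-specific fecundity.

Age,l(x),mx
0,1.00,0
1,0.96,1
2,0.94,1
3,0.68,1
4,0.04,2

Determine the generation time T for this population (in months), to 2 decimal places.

1.95

lx·mx: 0, 0.96, 0.94, 0.68, 0.08 → R0 = 2.66
x·lx·mx: 0, 0.96, 1.88, 2.04, 0.32 → Σ = 5.2
T = 5.2 / 2.66 = 1.954887… → 1.95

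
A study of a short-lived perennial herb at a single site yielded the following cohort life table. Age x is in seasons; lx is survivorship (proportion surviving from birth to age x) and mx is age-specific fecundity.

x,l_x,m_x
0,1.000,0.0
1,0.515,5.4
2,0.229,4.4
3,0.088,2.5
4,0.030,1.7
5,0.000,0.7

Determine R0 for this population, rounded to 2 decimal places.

4.06

lx·mx by age: 0, 2.781, 1.0076, 0.22, 0.051, 0
R0 = Σ lx·mx = 4.0596 → 4.06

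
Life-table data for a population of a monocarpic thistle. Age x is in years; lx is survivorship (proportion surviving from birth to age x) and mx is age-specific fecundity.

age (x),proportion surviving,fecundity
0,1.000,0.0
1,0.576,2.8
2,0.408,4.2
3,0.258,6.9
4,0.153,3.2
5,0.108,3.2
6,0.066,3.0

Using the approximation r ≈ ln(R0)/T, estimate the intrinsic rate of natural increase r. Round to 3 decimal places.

R0 = Σ lx·mx = 0 + 1.6128 + 1.7136 + 1.7802 + 0.4896 + 0.3456 + 0.198 = 6.1398
Σ x·lx·mx = 15.255; T = 15.255/6.1398 = 2.48461…
r ≈ ln(R0)/T = ln(6.1398)/2.48461… = 0.73041… → 0.730

0.730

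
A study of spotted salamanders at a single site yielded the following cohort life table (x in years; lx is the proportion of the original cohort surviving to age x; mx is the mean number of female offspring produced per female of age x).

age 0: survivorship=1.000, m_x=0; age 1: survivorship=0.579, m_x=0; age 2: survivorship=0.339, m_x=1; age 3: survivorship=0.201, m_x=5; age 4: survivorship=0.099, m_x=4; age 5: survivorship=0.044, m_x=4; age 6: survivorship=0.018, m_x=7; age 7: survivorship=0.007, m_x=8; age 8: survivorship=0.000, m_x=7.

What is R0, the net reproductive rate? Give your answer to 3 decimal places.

2.098

lx·mx by age: 0, 0, 0.339, 1.005, 0.396, 0.176, 0.126, 0.056, 0
R0 = Σ lx·mx = 2.098 → 2.098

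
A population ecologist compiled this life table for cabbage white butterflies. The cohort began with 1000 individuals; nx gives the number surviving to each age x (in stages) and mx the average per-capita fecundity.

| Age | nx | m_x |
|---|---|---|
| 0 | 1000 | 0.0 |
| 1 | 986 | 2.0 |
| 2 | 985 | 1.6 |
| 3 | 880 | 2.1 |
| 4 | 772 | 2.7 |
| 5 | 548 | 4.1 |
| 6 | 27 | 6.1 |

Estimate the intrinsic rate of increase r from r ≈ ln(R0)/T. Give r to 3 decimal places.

lx = nx/n0 = nx/1000: 1, 0.986, 0.985, 0.88, 0.772, 0.548, 0.027
R0 = Σ lx·mx = 0 + 1.972 + 1.576 + 1.848 + 2.0844 + 2.2468 + 0.1647 = 9.8919
Σ x·lx·mx = 31.2278; T = 31.2278/9.8919 = 3.15691…
r ≈ ln(R0)/T = ln(9.8919)/3.15691… = 0.72594… → 0.726

0.726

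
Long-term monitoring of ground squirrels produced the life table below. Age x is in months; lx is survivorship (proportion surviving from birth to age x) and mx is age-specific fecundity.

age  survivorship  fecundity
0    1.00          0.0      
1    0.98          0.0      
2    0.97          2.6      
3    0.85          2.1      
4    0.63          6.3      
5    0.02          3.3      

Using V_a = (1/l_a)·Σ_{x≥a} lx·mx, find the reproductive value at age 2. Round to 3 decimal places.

lx·mx for x ≥ 2: 2.522, 1.785, 3.969, 0.066 → sum = 8.342
V_2 = 8.342 / l_2 = 8.342 / 0.97 = 8.6 → 8.600

8.600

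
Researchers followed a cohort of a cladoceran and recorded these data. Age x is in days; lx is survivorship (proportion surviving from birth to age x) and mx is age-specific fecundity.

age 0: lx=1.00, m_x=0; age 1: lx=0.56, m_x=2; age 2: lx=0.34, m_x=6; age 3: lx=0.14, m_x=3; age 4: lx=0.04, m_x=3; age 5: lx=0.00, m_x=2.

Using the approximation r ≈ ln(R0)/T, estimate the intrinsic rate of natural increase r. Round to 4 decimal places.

0.6975

R0 = Σ lx·mx = 0 + 1.12 + 2.04 + 0.42 + 0.12 + 0 = 3.7
Σ x·lx·mx = 6.94; T = 6.94/3.7 = 1.87568…
r ≈ ln(R0)/T = ln(3.7)/1.87568… = 0.697526… → 0.6975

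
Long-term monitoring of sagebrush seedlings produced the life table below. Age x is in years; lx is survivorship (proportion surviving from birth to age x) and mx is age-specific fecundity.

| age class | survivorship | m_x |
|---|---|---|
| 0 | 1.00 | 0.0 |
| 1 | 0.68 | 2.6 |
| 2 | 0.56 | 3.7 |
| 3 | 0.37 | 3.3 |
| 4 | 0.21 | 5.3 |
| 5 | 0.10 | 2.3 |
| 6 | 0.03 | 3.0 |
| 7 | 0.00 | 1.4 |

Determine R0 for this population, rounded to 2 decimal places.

lx·mx by age: 0, 1.768, 2.072, 1.221, 1.113, 0.23, 0.09, 0
R0 = Σ lx·mx = 6.494 → 6.49

6.49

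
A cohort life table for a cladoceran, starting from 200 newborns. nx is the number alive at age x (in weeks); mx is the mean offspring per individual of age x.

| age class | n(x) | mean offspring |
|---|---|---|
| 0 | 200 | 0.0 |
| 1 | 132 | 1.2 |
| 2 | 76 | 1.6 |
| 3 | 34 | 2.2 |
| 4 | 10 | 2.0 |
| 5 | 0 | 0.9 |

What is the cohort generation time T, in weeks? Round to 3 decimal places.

lx = nx/n0 = nx/200: 1, 0.66, 0.38, 0.17, 0.05, 0
lx·mx: 0, 0.792, 0.608, 0.374, 0.1, 0 → R0 = 1.874
x·lx·mx: 0, 0.792, 1.216, 1.122, 0.4, 0 → Σ = 3.53
T = 3.53 / 1.874 = 1.883671… → 1.884

1.884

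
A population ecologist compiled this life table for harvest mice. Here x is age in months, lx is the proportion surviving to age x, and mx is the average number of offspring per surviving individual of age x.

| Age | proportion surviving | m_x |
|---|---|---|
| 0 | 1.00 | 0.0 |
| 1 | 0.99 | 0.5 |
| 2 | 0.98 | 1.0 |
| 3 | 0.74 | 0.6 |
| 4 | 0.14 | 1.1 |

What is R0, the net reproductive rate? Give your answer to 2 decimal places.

lx·mx by age: 0, 0.495, 0.98, 0.444, 0.154
R0 = Σ lx·mx = 2.073 → 2.07

2.07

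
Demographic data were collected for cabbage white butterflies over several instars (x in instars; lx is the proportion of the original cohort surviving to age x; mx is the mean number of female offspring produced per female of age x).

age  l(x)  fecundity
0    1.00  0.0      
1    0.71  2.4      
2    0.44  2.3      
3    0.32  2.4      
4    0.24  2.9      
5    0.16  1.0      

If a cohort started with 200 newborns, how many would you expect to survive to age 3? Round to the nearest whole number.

64

Expected survivors = N0 · l_3 = 200 × 0.32 = 64 → 64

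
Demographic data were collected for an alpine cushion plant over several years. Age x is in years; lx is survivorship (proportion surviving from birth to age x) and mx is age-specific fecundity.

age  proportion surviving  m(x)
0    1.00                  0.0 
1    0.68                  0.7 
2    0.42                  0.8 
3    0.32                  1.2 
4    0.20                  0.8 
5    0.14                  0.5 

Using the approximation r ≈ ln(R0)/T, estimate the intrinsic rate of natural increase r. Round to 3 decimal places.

R0 = Σ lx·mx = 0 + 0.476 + 0.336 + 0.384 + 0.16 + 0.07 = 1.426
Σ x·lx·mx = 3.29; T = 3.29/1.426 = 2.30715…
r ≈ ln(R0)/T = ln(1.426)/2.30715… = 0.15381… → 0.154

0.154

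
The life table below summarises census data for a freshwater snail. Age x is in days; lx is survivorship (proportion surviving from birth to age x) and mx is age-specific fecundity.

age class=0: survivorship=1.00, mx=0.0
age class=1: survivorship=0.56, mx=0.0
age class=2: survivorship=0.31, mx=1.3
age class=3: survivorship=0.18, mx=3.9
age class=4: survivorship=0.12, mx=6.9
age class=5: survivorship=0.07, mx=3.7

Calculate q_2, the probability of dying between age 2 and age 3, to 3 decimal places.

0.419

q_2 = (l_2 − l_3) / l_2 = (0.31 − 0.18) / 0.31
     = 0.13 / 0.31 = 0.419355… → 0.419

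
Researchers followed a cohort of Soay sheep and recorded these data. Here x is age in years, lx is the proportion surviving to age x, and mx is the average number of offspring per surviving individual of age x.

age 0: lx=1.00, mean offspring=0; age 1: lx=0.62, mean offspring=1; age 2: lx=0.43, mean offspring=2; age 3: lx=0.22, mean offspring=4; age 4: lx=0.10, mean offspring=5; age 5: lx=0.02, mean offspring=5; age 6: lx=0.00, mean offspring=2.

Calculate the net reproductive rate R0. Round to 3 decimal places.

2.960

lx·mx by age: 0, 0.62, 0.86, 0.88, 0.5, 0.1, 0
R0 = Σ lx·mx = 2.96 → 2.960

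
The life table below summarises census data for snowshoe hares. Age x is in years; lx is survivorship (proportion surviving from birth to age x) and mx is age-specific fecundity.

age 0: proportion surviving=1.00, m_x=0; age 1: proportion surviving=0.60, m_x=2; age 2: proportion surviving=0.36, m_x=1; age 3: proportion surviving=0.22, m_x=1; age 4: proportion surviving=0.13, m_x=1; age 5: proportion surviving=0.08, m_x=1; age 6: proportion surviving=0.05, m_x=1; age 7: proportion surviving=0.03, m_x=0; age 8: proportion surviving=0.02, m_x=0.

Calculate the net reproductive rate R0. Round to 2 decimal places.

2.04

lx·mx by age: 0, 1.2, 0.36, 0.22, 0.13, 0.08, 0.05, 0, 0
R0 = Σ lx·mx = 2.04 → 2.04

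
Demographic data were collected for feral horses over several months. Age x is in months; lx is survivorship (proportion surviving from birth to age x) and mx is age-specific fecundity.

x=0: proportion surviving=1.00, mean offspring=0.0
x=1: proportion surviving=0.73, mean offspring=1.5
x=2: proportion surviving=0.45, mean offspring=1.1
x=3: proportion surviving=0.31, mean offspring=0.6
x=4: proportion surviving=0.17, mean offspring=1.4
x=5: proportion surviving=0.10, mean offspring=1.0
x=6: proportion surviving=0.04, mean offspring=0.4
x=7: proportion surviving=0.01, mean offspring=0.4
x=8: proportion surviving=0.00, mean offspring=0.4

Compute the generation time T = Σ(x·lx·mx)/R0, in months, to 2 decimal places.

1.98

lx·mx: 0, 1.095, 0.495, 0.186, 0.238, 0.1, 0.016, 0.004, 0 → R0 = 2.134
x·lx·mx: 0, 1.095, 0.99, 0.558, 0.952, 0.5, 0.096, 0.028, 0 → Σ = 4.219
T = 4.219 / 2.134 = 1.977038… → 1.98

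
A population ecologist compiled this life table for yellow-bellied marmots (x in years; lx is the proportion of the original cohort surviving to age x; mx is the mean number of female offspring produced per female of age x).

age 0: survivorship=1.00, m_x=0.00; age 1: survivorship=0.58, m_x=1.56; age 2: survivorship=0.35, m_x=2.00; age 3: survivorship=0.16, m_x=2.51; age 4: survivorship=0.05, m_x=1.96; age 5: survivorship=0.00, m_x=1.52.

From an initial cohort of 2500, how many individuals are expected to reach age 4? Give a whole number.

Expected survivors = N0 · l_4 = 2500 × 0.05 = 125 → 125

125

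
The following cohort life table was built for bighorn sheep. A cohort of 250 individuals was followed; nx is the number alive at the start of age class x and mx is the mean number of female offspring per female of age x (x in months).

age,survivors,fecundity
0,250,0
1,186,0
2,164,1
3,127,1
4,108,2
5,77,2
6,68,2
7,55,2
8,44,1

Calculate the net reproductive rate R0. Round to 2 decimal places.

lx = nx/n0 = nx/250: 1, 0.744, 0.656, 0.508, 0.432, 0.308, 0.272, 0.22, 0.176
lx·mx by age: 0, 0, 0.656, 0.508, 0.864, 0.616, 0.544, 0.44, 0.176
R0 = Σ lx·mx = 3.804 → 3.80

3.80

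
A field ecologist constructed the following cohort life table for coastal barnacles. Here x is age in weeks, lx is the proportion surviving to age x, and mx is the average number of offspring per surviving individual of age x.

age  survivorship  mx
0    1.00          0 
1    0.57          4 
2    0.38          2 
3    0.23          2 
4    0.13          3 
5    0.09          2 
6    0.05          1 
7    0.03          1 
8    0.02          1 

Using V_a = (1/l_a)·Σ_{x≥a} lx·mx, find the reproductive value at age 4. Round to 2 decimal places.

5.15

lx·mx for x ≥ 4: 0.39, 0.18, 0.05, 0.03, 0.02 → sum = 0.67
V_4 = 0.67 / l_4 = 0.67 / 0.13 = 5.153846… → 5.15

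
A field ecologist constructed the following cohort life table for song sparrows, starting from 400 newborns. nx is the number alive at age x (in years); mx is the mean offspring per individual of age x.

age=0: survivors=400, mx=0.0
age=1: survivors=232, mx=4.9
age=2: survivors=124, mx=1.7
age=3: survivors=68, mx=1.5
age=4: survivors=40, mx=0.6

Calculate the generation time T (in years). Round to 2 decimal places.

1.33

lx = nx/n0 = nx/400: 1, 0.58, 0.31, 0.17, 0.1
lx·mx: 0, 2.842, 0.527, 0.255, 0.06 → R0 = 3.684
x·lx·mx: 0, 2.842, 1.054, 0.765, 0.24 → Σ = 4.901
T = 4.901 / 3.684 = 1.330347… → 1.33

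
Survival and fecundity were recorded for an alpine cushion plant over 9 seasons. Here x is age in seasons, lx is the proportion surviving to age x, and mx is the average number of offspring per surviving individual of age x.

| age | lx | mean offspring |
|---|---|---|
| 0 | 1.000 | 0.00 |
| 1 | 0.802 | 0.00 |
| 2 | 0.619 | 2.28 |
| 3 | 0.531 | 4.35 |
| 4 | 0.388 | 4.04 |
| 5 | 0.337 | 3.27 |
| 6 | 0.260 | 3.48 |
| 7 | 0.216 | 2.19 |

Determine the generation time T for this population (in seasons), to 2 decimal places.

3.90

lx·mx: 0, 0, 1.41132, 2.30985, 1.56752, 1.10199, 0.9048, 0.47304 → R0 = 7.76852
x·lx·mx: 0, 0, 2.82264, 6.92955, 6.27008, 5.50995, 5.4288, 3.31128 → Σ = 30.2723
T = 30.2723 / 7.76852 = 3.896791… → 3.90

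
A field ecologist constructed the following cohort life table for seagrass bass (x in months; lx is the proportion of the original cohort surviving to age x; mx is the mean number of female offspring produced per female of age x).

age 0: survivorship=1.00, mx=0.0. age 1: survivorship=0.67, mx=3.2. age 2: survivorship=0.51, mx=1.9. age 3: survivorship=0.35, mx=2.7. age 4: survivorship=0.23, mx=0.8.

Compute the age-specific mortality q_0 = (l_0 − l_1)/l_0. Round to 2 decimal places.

q_0 = (l_0 − l_1) / l_0 = (1 − 0.67) / 1
     = 0.33 / 1 = 0.33 → 0.33

0.33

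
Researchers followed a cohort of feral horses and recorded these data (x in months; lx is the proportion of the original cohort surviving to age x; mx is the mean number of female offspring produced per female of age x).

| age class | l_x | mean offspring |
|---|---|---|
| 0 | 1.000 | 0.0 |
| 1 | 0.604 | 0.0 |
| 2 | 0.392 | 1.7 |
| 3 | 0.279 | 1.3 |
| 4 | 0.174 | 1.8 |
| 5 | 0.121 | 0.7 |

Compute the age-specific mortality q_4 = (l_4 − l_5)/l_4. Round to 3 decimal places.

0.305

q_4 = (l_4 − l_5) / l_4 = (0.174 − 0.121) / 0.174
     = 0.053 / 0.174 = 0.304598… → 0.305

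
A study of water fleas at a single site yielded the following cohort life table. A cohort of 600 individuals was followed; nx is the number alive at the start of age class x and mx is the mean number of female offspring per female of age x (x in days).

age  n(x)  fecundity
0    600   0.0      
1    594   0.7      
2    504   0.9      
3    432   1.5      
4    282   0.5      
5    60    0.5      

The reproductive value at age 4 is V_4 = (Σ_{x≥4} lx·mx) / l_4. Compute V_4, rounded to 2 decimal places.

lx = nx/n0 = nx/600: 1, 0.99, 0.84, 0.72, 0.47, 0.1
lx·mx for x ≥ 4: 0.235, 0.05 → sum = 0.285
V_4 = 0.285 / l_4 = 0.285 / 0.47 = 0.606383… → 0.61

0.61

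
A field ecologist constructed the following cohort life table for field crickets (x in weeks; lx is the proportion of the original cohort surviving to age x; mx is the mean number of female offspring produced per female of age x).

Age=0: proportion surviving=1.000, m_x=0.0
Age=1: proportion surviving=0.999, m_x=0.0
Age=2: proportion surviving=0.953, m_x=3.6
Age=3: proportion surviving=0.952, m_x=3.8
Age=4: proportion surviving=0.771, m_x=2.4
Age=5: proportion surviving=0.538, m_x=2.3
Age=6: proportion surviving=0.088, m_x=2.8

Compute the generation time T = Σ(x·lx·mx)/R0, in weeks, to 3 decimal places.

3.157

lx·mx: 0, 0, 3.4308, 3.6176, 1.8504, 1.2374, 0.2464 → R0 = 10.3826
x·lx·mx: 0, 0, 6.8616, 10.8528, 7.4016, 6.187, 1.4784 → Σ = 32.7814
T = 32.7814 / 10.3826 = 3.15734… → 3.157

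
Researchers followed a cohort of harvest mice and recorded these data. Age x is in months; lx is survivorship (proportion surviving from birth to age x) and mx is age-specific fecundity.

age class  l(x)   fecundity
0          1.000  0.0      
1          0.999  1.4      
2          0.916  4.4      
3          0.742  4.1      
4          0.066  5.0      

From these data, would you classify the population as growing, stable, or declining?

growing

R0 = Σ lx·mx = 0 + 1.3986 + 4.0304 + 3.0422 + 0.33 = 8.8012
R0 > 1, so the population is growing.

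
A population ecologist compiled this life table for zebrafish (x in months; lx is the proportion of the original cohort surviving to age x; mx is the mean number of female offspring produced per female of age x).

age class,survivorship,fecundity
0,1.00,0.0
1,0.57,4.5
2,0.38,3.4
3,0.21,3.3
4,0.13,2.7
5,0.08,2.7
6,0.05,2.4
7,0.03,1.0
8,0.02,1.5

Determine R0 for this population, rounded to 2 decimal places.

5.30

lx·mx by age: 0, 2.565, 1.292, 0.693, 0.351, 0.216, 0.12, 0.03, 0.03
R0 = Σ lx·mx = 5.297 → 5.30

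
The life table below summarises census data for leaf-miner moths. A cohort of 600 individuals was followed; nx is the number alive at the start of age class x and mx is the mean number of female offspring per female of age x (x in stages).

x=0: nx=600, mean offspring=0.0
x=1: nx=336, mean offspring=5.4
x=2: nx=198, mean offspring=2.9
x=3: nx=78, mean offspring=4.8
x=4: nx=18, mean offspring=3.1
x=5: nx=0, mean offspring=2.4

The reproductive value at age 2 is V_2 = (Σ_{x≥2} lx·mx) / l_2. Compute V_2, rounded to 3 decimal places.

5.073

lx = nx/n0 = nx/600: 1, 0.56, 0.33, 0.13, 0.03, 0
lx·mx for x ≥ 2: 0.957, 0.624, 0.093, 0 → sum = 1.674
V_2 = 1.674 / l_2 = 1.674 / 0.33 = 5.072727… → 5.073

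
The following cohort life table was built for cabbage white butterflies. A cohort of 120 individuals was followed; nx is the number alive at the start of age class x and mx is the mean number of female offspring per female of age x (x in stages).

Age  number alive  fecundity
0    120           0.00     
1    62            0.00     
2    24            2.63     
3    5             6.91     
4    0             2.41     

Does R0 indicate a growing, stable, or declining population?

lx = nx/n0 = nx/120: 1, 0.51667…, 0.2, 0.04167…, 0
R0 = Σ lx·mx = 0 + 0 + 0.526 + 0.287917… + 0 = 0.813917…
R0 < 1, so the population is declining.

declining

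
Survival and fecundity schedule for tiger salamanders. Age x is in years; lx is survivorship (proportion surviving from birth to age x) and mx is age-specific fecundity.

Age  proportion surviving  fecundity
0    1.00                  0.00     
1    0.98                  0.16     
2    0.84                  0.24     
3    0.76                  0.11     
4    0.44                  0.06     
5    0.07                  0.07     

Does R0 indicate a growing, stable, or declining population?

R0 = Σ lx·mx = 0 + 0.1568 + 0.2016 + 0.0836 + 0.0264 + 0.0049 = 0.4733
R0 < 1, so the population is declining.

declining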